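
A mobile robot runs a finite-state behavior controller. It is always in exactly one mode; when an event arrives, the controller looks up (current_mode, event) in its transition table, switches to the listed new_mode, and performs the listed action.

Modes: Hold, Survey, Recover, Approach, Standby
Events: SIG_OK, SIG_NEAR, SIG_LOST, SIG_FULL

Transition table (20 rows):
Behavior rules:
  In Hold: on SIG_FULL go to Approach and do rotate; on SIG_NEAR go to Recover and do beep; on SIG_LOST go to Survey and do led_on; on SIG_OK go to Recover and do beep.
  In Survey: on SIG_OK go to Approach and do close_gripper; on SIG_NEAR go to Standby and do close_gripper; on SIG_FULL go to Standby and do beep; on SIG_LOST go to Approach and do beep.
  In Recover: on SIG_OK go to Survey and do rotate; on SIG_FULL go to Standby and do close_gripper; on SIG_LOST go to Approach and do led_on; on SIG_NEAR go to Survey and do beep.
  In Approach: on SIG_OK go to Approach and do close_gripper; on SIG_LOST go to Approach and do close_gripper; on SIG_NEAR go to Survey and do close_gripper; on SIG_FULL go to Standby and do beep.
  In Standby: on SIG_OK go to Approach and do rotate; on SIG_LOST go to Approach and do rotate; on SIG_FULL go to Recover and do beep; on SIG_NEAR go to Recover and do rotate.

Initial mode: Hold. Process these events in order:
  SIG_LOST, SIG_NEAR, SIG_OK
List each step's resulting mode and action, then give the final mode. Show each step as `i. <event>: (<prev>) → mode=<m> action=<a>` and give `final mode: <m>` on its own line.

final mode: Approach

1. SIG_LOST: (Hold) → mode=Survey action=led_on
2. SIG_NEAR: (Survey) → mode=Standby action=close_gripper
3. SIG_OK: (Standby) → mode=Approach action=rotate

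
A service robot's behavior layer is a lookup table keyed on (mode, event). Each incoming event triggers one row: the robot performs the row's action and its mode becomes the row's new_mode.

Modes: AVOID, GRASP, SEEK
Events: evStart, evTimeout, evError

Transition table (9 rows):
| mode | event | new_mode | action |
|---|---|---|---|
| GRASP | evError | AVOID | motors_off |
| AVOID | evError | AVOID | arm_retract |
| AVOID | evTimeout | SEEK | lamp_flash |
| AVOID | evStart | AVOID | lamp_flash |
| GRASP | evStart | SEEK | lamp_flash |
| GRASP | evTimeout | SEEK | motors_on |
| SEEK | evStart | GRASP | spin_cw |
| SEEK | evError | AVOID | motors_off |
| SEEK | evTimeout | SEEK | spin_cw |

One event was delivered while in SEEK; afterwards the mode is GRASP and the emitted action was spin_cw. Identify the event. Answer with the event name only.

try evStart: (SEEK, evStart) → (GRASP, spin_cw)  ← matches
try evTimeout: (SEEK, evTimeout) → (SEEK, spin_cw)
try evError: (SEEK, evError) → (AVOID, motors_off)

evStart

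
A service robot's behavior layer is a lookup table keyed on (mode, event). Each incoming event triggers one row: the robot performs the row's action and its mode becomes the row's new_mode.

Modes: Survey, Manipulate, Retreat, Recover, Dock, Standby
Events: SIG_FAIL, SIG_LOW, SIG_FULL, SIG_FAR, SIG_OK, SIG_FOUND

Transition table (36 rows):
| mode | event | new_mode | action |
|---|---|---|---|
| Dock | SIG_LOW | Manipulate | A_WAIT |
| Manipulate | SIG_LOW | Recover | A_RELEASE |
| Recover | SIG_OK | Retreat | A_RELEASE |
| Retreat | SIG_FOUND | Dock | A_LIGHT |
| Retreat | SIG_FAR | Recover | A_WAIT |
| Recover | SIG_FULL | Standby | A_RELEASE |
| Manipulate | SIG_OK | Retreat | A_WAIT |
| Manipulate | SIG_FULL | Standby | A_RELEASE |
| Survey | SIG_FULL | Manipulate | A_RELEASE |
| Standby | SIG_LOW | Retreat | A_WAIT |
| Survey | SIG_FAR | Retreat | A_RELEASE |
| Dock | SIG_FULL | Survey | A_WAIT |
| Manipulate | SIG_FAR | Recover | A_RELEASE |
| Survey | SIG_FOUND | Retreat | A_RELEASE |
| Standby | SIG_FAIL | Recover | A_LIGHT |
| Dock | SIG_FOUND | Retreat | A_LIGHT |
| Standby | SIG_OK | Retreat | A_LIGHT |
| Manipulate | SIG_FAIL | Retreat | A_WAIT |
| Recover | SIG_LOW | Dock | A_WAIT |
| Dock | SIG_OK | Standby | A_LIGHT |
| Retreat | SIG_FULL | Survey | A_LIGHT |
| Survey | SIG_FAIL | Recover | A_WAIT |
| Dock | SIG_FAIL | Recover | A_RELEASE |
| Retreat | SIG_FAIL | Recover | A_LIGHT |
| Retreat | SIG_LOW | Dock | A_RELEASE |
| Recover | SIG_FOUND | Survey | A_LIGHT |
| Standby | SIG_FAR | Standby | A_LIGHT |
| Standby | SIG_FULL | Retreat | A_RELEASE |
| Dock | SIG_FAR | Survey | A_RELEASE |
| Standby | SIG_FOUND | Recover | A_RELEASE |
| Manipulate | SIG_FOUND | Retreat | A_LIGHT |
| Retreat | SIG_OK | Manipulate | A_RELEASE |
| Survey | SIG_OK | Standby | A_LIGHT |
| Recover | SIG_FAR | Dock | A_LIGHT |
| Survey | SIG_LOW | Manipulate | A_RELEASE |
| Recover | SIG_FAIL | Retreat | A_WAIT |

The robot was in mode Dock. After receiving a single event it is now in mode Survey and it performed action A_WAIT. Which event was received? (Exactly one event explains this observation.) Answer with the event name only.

SIG_FULL

try SIG_FAIL: (Dock, SIG_FAIL) → (Recover, A_RELEASE)
try SIG_LOW: (Dock, SIG_LOW) → (Manipulate, A_WAIT)
try SIG_FULL: (Dock, SIG_FULL) → (Survey, A_WAIT)  ← matches
try SIG_FAR: (Dock, SIG_FAR) → (Survey, A_RELEASE)
try SIG_OK: (Dock, SIG_OK) → (Standby, A_LIGHT)
try SIG_FOUND: (Dock, SIG_FOUND) → (Retreat, A_LIGHT)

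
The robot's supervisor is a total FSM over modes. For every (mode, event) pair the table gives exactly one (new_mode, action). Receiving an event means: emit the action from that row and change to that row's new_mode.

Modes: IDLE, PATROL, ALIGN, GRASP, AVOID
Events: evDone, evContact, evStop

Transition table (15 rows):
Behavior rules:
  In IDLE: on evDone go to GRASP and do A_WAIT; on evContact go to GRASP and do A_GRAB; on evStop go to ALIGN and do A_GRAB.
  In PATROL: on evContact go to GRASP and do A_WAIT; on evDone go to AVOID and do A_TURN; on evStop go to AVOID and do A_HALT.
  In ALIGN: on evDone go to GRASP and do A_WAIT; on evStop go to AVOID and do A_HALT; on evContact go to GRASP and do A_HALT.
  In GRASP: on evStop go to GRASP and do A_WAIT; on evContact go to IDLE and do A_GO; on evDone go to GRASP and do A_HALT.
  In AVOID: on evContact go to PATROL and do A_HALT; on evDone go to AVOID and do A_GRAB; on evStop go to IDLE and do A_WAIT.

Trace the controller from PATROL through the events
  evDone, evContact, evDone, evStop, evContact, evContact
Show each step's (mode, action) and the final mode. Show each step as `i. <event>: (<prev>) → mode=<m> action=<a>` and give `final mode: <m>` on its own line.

final mode: IDLE

1. evDone: (PATROL) → mode=AVOID action=A_TURN
2. evContact: (AVOID) → mode=PATROL action=A_HALT
3. evDone: (PATROL) → mode=AVOID action=A_TURN
4. evStop: (AVOID) → mode=IDLE action=A_WAIT
5. evContact: (IDLE) → mode=GRASP action=A_GRAB
6. evContact: (GRASP) → mode=IDLE action=A_GO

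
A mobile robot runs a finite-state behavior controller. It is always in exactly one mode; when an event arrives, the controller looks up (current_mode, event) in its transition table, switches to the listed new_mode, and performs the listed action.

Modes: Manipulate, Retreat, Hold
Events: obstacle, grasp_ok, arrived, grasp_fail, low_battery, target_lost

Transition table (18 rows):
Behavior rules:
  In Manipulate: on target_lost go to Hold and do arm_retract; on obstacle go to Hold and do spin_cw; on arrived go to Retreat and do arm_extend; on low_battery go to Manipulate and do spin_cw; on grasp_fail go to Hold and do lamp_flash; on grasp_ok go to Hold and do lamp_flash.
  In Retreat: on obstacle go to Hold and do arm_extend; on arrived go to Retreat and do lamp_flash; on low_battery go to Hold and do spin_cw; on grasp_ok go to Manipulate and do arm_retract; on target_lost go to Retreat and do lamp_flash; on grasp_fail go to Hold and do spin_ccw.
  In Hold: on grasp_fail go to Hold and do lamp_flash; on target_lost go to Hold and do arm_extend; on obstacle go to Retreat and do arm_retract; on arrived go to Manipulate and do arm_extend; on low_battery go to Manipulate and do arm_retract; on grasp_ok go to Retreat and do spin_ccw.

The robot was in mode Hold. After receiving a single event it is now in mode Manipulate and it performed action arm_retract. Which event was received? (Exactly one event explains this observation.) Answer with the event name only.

try obstacle: (Hold, obstacle) → (Retreat, arm_retract)
try grasp_ok: (Hold, grasp_ok) → (Retreat, spin_ccw)
try arrived: (Hold, arrived) → (Manipulate, arm_extend)
try grasp_fail: (Hold, grasp_fail) → (Hold, lamp_flash)
try low_battery: (Hold, low_battery) → (Manipulate, arm_retract)  ← matches
try target_lost: (Hold, target_lost) → (Hold, arm_extend)

low_battery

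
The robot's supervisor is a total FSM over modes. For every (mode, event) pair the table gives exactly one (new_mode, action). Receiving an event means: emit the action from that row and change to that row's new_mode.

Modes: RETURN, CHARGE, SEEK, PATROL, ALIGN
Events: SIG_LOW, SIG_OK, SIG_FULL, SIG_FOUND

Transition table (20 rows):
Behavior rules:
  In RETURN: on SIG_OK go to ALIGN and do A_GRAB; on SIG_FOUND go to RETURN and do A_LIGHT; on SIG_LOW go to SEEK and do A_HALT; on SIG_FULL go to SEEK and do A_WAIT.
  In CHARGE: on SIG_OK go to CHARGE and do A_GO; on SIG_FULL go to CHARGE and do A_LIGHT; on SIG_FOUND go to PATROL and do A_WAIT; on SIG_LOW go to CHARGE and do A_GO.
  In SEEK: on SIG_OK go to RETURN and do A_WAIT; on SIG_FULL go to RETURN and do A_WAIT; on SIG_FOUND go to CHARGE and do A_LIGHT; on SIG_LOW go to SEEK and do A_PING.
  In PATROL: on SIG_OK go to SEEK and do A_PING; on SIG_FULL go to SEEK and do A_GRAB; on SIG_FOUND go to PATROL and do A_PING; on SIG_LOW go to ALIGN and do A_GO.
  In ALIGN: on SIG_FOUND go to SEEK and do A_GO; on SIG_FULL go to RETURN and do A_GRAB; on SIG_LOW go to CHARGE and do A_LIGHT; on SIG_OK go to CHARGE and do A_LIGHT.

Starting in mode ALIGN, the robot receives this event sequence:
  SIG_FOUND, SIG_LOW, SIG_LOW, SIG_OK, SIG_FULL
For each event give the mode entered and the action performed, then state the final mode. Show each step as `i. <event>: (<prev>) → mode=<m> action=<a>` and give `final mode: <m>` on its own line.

final mode: SEEK

1. SIG_FOUND: (ALIGN) → mode=SEEK action=A_GO
2. SIG_LOW: (SEEK) → mode=SEEK action=A_PING
3. SIG_LOW: (SEEK) → mode=SEEK action=A_PING
4. SIG_OK: (SEEK) → mode=RETURN action=A_WAIT
5. SIG_FULL: (RETURN) → mode=SEEK action=A_WAIT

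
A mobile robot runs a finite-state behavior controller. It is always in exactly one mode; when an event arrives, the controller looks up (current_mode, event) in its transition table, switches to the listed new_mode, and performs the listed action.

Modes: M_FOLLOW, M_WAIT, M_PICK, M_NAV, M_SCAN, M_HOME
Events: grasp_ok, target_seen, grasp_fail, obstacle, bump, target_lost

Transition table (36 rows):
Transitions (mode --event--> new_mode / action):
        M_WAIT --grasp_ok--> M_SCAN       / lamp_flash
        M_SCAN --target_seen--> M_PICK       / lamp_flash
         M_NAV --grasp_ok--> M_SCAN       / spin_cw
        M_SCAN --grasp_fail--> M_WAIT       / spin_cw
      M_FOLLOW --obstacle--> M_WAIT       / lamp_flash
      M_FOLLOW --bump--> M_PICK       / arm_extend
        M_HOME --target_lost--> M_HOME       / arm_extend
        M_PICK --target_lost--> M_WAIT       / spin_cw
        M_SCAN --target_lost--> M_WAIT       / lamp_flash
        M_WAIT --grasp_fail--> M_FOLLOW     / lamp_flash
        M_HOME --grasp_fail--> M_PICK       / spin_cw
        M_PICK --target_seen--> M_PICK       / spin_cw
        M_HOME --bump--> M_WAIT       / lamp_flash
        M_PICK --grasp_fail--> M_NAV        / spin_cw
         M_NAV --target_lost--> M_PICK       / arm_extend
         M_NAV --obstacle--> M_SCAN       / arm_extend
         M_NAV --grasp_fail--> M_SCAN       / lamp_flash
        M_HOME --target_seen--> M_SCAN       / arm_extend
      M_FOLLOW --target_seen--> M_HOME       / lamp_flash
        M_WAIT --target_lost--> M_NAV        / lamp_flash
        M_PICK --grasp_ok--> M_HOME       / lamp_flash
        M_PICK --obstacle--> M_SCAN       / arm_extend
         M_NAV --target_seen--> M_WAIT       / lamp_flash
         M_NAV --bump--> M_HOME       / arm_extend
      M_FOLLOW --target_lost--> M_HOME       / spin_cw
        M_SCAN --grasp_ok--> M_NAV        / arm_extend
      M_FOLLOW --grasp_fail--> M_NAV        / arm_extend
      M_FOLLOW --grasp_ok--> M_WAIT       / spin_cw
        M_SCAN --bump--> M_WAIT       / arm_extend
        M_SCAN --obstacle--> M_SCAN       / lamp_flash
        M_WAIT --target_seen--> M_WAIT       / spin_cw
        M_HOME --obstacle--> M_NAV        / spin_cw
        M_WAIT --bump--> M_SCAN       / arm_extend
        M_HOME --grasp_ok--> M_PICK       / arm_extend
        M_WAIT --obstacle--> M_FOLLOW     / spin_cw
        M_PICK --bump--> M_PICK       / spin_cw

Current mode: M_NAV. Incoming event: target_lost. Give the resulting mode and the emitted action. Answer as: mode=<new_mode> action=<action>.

current mode = M_NAV; filter table to that mode:
  (M_NAV, grasp_ok) → (M_SCAN, spin_cw)
  (M_NAV, target_lost) → (M_PICK, arm_extend)  ← event matches
  (M_NAV, obstacle) → (M_SCAN, arm_extend)
  (M_NAV, grasp_fail) → (M_SCAN, lamp_flash)
  (M_NAV, target_seen) → (M_WAIT, lamp_flash)
  (M_NAV, bump) → (M_HOME, arm_extend)
event = target_lost selects (M_PICK, arm_extend)

mode=M_PICK action=arm_extend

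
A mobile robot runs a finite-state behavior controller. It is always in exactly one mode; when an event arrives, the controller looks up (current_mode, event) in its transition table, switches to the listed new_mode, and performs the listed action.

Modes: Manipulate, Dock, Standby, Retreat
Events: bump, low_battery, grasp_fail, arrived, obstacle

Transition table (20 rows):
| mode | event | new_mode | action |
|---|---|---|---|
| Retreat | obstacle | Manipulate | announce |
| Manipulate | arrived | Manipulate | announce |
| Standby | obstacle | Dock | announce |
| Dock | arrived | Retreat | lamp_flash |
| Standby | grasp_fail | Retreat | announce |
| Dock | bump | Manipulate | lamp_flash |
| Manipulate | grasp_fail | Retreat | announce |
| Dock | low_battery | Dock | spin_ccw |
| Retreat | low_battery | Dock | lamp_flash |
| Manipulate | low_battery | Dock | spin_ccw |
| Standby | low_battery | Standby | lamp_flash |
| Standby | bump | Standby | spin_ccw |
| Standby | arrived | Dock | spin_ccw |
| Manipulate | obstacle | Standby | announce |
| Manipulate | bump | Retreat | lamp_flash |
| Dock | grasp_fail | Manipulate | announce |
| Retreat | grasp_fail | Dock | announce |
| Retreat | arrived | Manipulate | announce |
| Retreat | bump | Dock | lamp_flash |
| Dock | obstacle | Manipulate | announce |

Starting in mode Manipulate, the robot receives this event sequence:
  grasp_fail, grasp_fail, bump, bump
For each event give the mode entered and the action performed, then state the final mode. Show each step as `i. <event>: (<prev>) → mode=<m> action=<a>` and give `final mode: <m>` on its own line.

1. grasp_fail: (Manipulate) → mode=Retreat action=announce
2. grasp_fail: (Retreat) → mode=Dock action=announce
3. bump: (Dock) → mode=Manipulate action=lamp_flash
4. bump: (Manipulate) → mode=Retreat action=lamp_flash

final mode: Retreat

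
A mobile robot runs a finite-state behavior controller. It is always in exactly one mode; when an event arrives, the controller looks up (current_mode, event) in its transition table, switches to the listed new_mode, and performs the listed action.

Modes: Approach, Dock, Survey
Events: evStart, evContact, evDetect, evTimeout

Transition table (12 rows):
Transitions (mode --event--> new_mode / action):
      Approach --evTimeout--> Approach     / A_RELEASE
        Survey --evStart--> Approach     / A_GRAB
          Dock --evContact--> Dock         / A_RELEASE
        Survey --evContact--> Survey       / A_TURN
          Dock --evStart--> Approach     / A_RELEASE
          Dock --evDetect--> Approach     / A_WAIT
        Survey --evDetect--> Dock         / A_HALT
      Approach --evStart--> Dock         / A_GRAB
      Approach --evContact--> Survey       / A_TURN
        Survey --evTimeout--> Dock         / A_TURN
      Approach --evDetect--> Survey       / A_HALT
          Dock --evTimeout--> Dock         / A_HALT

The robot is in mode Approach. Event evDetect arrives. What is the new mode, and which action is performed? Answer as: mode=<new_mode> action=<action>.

mode=Survey action=A_HALT

current mode = Approach; filter table to that mode:
  (Approach, evTimeout) → (Approach, A_RELEASE)
  (Approach, evStart) → (Dock, A_GRAB)
  (Approach, evContact) → (Survey, A_TURN)
  (Approach, evDetect) → (Survey, A_HALT)  ← event matches
event = evDetect selects (Survey, A_HALT)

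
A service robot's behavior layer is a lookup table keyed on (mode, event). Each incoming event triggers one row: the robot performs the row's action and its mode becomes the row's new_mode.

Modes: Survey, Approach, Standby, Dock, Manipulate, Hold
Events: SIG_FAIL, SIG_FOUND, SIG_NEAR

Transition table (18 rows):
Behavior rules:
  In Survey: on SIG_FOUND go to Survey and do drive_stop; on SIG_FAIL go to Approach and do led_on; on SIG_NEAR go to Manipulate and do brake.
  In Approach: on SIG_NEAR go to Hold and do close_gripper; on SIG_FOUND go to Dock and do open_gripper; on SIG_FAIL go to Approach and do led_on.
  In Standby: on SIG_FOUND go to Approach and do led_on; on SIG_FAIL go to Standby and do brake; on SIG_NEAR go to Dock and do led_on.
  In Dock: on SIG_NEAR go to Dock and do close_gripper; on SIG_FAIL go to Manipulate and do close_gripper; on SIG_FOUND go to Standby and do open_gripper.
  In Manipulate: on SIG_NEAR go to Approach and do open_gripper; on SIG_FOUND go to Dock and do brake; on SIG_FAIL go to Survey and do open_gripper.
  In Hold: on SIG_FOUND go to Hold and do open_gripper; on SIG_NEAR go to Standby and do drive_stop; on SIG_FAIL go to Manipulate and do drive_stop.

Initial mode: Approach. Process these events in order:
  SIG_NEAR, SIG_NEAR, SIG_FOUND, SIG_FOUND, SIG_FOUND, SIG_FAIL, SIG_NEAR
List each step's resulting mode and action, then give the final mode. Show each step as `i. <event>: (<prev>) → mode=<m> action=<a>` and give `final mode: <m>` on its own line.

final mode: Dock

1. SIG_NEAR: (Approach) → mode=Hold action=close_gripper
2. SIG_NEAR: (Hold) → mode=Standby action=drive_stop
3. SIG_FOUND: (Standby) → mode=Approach action=led_on
4. SIG_FOUND: (Approach) → mode=Dock action=open_gripper
5. SIG_FOUND: (Dock) → mode=Standby action=open_gripper
6. SIG_FAIL: (Standby) → mode=Standby action=brake
7. SIG_NEAR: (Standby) → mode=Dock action=led_on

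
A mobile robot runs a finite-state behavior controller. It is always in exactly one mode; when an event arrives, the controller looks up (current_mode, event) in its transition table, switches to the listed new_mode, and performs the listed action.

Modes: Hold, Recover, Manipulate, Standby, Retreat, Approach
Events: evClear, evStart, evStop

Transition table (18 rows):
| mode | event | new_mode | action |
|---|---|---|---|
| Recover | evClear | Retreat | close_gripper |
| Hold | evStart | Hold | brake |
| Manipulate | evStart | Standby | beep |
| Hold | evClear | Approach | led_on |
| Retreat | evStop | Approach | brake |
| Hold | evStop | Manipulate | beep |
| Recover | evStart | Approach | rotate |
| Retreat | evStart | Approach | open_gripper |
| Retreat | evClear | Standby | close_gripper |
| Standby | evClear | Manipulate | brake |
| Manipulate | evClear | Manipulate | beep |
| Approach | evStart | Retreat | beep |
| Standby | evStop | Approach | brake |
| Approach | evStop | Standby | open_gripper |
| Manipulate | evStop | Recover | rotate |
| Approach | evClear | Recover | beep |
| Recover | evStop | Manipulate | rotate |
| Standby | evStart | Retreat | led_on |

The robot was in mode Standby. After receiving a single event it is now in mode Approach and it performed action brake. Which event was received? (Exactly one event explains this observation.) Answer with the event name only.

evStop

try evClear: (Standby, evClear) → (Manipulate, brake)
try evStart: (Standby, evStart) → (Retreat, led_on)
try evStop: (Standby, evStop) → (Approach, brake)  ← matches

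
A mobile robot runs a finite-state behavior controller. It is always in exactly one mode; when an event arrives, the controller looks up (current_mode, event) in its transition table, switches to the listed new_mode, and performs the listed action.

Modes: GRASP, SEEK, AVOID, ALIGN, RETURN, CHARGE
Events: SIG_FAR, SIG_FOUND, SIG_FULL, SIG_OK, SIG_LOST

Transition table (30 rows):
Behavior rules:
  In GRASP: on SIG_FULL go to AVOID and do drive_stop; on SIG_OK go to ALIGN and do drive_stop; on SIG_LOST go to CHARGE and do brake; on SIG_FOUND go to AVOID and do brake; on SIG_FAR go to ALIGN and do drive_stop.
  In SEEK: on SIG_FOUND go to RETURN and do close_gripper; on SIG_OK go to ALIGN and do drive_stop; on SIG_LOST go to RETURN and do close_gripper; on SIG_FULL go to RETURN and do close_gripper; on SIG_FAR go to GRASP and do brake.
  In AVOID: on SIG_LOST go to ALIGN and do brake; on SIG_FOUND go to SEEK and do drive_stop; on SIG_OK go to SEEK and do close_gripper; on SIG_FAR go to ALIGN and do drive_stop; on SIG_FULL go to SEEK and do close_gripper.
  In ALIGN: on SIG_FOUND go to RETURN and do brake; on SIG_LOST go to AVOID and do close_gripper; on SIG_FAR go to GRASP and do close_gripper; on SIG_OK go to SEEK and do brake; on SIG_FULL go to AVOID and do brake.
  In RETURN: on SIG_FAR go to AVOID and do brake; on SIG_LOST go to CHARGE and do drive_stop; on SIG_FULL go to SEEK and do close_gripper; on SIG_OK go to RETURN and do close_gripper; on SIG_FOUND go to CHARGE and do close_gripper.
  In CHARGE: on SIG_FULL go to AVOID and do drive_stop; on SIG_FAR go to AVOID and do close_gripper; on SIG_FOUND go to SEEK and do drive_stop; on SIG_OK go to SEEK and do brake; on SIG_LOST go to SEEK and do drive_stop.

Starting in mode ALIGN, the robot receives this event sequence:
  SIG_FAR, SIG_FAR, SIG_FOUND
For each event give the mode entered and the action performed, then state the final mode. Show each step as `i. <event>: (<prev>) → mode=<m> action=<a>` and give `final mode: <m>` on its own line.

1. SIG_FAR: (ALIGN) → mode=GRASP action=close_gripper
2. SIG_FAR: (GRASP) → mode=ALIGN action=drive_stop
3. SIG_FOUND: (ALIGN) → mode=RETURN action=brake

final mode: RETURN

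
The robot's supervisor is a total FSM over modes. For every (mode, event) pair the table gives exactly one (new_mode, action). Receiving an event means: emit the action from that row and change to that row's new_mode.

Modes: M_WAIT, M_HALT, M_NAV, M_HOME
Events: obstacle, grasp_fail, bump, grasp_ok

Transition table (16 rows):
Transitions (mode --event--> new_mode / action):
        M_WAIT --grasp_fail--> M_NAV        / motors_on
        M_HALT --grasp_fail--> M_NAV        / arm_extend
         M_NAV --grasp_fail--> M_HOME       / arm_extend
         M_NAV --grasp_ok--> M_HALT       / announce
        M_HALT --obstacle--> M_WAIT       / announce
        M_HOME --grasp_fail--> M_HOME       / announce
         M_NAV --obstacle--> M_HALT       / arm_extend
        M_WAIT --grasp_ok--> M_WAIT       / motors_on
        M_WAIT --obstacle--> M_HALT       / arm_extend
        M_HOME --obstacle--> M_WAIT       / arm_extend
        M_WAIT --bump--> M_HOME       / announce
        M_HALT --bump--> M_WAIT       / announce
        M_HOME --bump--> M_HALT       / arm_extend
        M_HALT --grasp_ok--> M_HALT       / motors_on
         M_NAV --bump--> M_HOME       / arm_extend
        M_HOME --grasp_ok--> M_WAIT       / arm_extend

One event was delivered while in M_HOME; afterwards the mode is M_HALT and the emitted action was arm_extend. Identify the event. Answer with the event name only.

bump

try obstacle: (M_HOME, obstacle) → (M_WAIT, arm_extend)
try grasp_fail: (M_HOME, grasp_fail) → (M_HOME, announce)
try bump: (M_HOME, bump) → (M_HALT, arm_extend)  ← matches
try grasp_ok: (M_HOME, grasp_ok) → (M_WAIT, arm_extend)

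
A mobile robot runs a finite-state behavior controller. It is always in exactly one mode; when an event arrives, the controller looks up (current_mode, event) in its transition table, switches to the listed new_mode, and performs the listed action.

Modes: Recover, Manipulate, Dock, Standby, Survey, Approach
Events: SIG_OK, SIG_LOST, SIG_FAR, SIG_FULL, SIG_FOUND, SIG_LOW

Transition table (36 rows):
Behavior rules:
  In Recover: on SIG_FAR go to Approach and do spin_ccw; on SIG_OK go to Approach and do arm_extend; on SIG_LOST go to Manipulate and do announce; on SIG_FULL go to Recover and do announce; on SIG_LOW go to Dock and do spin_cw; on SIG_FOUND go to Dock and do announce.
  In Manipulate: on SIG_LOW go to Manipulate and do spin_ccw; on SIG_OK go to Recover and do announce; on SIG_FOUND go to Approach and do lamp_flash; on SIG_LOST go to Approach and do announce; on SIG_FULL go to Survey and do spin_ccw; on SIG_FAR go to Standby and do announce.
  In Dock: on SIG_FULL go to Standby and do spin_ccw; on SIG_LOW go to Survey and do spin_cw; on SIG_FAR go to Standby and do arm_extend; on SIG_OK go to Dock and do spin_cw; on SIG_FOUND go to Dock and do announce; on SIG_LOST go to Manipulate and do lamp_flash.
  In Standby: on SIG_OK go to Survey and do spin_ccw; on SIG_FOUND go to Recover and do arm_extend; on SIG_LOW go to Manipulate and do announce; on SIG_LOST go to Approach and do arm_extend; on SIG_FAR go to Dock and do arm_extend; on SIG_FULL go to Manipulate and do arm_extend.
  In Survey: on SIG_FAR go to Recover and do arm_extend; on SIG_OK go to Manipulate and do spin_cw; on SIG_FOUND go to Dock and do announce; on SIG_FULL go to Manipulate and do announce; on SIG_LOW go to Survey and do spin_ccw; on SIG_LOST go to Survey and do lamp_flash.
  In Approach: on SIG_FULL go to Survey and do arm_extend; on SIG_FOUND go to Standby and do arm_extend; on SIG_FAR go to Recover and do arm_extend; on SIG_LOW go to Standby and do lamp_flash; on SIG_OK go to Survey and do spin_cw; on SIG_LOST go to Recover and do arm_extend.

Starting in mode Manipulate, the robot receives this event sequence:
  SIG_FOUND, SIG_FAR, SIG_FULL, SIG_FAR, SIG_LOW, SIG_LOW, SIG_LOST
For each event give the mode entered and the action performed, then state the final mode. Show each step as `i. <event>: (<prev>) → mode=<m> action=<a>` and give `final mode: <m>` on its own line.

1. SIG_FOUND: (Manipulate) → mode=Approach action=lamp_flash
2. SIG_FAR: (Approach) → mode=Recover action=arm_extend
3. SIG_FULL: (Recover) → mode=Recover action=announce
4. SIG_FAR: (Recover) → mode=Approach action=spin_ccw
5. SIG_LOW: (Approach) → mode=Standby action=lamp_flash
6. SIG_LOW: (Standby) → mode=Manipulate action=announce
7. SIG_LOST: (Manipulate) → mode=Approach action=announce

final mode: Approach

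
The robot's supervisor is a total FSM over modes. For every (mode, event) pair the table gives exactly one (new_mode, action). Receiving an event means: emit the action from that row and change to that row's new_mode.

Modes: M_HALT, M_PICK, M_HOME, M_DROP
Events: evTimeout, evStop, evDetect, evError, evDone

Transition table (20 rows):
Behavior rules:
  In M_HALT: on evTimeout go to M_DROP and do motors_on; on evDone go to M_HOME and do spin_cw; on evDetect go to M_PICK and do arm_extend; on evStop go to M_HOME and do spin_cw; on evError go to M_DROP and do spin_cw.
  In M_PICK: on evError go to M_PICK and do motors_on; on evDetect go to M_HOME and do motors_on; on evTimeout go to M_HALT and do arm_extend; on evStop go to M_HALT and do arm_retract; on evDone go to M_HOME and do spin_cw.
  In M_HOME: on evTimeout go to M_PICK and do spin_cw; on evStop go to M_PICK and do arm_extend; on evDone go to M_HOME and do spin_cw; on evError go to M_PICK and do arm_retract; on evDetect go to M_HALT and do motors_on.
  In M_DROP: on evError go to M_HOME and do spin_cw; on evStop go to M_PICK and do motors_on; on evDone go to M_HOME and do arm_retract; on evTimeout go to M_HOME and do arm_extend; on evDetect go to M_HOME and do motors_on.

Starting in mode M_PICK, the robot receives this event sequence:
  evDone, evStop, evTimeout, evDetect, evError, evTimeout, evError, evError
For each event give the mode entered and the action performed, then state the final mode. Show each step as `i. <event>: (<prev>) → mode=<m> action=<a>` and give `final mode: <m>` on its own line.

1. evDone: (M_PICK) → mode=M_HOME action=spin_cw
2. evStop: (M_HOME) → mode=M_PICK action=arm_extend
3. evTimeout: (M_PICK) → mode=M_HALT action=arm_extend
4. evDetect: (M_HALT) → mode=M_PICK action=arm_extend
5. evError: (M_PICK) → mode=M_PICK action=motors_on
6. evTimeout: (M_PICK) → mode=M_HALT action=arm_extend
7. evError: (M_HALT) → mode=M_DROP action=spin_cw
8. evError: (M_DROP) → mode=M_HOME action=spin_cw

final mode: M_HOME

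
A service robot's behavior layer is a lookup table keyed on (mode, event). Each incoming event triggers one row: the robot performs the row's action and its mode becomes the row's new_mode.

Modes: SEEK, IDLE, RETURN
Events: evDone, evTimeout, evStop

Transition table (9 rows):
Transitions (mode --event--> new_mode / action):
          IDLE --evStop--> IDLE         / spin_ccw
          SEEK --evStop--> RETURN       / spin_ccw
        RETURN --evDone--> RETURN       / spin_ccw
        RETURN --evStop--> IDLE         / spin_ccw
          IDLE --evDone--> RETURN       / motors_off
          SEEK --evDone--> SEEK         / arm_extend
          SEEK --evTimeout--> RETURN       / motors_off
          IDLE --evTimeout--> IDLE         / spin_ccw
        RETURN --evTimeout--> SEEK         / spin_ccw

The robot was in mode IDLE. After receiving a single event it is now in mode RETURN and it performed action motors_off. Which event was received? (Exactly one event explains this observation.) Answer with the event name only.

evDone

try evDone: (IDLE, evDone) → (RETURN, motors_off)  ← matches
try evTimeout: (IDLE, evTimeout) → (IDLE, spin_ccw)
try evStop: (IDLE, evStop) → (IDLE, spin_ccw)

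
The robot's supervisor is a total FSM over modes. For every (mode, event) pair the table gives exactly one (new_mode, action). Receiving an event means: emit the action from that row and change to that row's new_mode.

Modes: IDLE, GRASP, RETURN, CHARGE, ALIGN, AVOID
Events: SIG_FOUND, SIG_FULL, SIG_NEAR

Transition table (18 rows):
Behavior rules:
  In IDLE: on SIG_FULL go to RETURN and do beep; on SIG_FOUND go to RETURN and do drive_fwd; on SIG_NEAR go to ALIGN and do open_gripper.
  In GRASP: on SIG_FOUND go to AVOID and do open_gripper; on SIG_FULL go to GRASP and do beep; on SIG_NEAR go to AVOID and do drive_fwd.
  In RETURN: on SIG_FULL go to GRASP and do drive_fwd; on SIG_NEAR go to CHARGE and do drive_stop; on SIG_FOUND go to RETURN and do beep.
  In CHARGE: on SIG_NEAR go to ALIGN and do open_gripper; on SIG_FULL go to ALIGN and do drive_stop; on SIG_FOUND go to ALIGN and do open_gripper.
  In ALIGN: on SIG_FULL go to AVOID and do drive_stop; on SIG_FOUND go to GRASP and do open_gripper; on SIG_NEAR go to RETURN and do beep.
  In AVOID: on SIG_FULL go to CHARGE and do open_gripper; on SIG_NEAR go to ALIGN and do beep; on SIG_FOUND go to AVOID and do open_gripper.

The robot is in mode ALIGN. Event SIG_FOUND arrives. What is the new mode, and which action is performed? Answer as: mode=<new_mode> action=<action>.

mode=GRASP action=open_gripper

current mode = ALIGN; filter table to that mode:
  (ALIGN, SIG_FULL) → (AVOID, drive_stop)
  (ALIGN, SIG_FOUND) → (GRASP, open_gripper)  ← event matches
  (ALIGN, SIG_NEAR) → (RETURN, beep)
event = SIG_FOUND selects (GRASP, open_gripper)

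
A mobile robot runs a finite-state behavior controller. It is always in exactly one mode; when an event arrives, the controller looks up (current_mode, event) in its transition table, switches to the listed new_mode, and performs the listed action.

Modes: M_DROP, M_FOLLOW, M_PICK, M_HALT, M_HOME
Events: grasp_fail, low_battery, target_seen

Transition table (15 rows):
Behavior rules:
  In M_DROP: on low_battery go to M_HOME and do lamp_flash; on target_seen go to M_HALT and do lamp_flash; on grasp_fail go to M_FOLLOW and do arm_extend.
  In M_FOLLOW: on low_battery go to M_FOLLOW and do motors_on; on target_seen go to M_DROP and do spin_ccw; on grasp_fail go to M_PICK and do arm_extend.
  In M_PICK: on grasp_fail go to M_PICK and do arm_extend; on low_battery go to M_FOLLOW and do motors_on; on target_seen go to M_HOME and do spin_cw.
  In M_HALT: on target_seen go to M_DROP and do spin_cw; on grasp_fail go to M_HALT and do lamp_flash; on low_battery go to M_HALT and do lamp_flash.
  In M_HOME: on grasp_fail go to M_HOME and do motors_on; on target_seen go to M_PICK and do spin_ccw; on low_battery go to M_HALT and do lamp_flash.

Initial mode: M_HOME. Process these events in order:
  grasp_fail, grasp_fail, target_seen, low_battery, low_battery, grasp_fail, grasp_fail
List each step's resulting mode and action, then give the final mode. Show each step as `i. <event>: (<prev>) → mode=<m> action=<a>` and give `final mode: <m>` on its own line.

final mode: M_PICK

1. grasp_fail: (M_HOME) → mode=M_HOME action=motors_on
2. grasp_fail: (M_HOME) → mode=M_HOME action=motors_on
3. target_seen: (M_HOME) → mode=M_PICK action=spin_ccw
4. low_battery: (M_PICK) → mode=M_FOLLOW action=motors_on
5. low_battery: (M_FOLLOW) → mode=M_FOLLOW action=motors_on
6. grasp_fail: (M_FOLLOW) → mode=M_PICK action=arm_extend
7. grasp_fail: (M_PICK) → mode=M_PICK action=arm_extend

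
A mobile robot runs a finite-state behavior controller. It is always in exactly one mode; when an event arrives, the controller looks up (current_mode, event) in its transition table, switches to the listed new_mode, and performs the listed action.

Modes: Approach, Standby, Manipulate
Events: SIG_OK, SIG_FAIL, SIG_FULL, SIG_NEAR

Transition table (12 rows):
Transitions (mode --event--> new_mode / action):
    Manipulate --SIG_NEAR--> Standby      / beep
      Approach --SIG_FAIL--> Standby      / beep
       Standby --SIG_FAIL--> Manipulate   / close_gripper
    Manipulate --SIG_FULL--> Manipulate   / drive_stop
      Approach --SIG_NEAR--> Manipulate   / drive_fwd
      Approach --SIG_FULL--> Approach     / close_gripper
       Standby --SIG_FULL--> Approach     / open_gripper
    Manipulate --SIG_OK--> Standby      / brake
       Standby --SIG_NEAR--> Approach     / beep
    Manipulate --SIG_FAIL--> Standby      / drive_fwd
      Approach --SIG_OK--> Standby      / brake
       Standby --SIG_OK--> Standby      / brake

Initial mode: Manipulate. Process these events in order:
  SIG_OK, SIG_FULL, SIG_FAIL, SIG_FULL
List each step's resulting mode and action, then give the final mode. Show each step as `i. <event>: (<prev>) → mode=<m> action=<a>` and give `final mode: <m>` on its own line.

final mode: Approach

1. SIG_OK: (Manipulate) → mode=Standby action=brake
2. SIG_FULL: (Standby) → mode=Approach action=open_gripper
3. SIG_FAIL: (Approach) → mode=Standby action=beep
4. SIG_FULL: (Standby) → mode=Approach action=open_gripper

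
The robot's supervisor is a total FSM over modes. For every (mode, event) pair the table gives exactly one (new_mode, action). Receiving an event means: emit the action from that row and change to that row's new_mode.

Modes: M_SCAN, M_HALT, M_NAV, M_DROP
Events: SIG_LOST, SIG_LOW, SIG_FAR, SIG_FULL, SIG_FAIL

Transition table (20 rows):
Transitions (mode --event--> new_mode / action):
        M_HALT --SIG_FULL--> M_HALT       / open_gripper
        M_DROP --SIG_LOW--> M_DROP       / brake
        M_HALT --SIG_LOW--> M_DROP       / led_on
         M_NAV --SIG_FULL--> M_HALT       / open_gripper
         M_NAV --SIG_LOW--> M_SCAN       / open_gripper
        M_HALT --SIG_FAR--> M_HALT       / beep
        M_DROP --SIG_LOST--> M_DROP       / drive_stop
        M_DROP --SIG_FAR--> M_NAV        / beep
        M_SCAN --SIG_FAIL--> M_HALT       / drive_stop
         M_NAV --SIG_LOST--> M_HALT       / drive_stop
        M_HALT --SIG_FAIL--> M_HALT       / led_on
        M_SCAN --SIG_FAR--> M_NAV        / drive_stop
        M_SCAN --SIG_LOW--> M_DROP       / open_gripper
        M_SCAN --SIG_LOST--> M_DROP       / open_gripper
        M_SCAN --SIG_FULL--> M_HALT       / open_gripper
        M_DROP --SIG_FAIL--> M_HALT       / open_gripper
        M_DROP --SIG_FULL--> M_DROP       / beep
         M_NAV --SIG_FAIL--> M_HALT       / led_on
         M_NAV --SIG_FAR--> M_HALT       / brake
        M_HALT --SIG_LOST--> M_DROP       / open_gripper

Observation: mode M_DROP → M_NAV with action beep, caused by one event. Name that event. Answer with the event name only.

SIG_FAR

try SIG_LOST: (M_DROP, SIG_LOST) → (M_DROP, drive_stop)
try SIG_LOW: (M_DROP, SIG_LOW) → (M_DROP, brake)
try SIG_FAR: (M_DROP, SIG_FAR) → (M_NAV, beep)  ← matches
try SIG_FULL: (M_DROP, SIG_FULL) → (M_DROP, beep)
try SIG_FAIL: (M_DROP, SIG_FAIL) → (M_HALT, open_gripper)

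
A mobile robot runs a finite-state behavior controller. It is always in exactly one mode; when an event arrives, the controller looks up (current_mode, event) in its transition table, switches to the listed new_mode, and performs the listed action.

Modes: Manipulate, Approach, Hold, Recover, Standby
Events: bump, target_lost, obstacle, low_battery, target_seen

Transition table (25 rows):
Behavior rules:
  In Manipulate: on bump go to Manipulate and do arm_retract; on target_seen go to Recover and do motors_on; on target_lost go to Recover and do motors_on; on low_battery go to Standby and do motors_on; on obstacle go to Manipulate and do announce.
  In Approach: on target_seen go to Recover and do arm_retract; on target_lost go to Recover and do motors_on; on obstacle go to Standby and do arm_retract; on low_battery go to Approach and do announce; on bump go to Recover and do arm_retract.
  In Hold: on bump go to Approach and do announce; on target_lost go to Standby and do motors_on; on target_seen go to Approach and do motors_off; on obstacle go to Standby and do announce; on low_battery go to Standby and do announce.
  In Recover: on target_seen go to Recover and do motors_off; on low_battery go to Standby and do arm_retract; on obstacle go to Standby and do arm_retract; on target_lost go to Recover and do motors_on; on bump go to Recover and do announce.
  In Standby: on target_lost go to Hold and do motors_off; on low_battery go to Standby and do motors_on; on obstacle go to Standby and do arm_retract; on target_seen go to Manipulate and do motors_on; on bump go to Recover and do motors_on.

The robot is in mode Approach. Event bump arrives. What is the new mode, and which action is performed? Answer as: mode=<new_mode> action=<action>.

mode=Recover action=arm_retract

current mode = Approach; filter table to that mode:
  (Approach, target_seen) → (Recover, arm_retract)
  (Approach, target_lost) → (Recover, motors_on)
  (Approach, obstacle) → (Standby, arm_retract)
  (Approach, low_battery) → (Approach, announce)
  (Approach, bump) → (Recover, arm_retract)  ← event matches
event = bump selects (Recover, arm_retract)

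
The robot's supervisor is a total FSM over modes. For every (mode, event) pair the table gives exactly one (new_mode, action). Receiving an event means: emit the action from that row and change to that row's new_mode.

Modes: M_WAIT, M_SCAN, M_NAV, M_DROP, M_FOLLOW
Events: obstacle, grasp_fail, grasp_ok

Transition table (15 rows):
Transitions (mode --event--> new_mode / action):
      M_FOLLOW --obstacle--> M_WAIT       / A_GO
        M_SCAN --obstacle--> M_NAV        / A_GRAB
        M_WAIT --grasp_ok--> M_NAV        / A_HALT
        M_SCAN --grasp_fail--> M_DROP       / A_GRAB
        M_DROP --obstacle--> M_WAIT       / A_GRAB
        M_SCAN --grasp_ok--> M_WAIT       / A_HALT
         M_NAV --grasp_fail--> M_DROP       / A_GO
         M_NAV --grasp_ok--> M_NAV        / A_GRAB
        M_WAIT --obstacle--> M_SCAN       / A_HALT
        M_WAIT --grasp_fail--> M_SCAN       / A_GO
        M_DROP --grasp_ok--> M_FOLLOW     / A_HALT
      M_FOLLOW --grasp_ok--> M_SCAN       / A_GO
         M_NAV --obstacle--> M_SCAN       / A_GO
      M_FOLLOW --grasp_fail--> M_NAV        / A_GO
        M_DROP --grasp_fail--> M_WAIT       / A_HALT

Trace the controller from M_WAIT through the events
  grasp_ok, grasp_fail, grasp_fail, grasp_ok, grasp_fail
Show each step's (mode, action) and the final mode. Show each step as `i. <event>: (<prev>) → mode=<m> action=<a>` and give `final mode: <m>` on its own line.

1. grasp_ok: (M_WAIT) → mode=M_NAV action=A_HALT
2. grasp_fail: (M_NAV) → mode=M_DROP action=A_GO
3. grasp_fail: (M_DROP) → mode=M_WAIT action=A_HALT
4. grasp_ok: (M_WAIT) → mode=M_NAV action=A_HALT
5. grasp_fail: (M_NAV) → mode=M_DROP action=A_GO

final mode: M_DROP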